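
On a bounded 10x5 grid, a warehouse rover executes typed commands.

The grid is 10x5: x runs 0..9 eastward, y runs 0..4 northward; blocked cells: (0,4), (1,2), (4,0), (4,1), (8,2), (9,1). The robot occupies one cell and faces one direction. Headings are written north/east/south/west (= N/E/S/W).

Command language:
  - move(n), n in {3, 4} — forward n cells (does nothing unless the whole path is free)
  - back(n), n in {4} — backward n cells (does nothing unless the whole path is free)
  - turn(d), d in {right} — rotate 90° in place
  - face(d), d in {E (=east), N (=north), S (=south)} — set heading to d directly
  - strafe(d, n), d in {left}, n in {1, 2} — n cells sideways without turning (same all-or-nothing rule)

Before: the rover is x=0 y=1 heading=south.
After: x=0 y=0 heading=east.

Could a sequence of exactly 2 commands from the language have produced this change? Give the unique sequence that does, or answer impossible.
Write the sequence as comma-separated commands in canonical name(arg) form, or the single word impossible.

no 2-step route produces this change.

impossible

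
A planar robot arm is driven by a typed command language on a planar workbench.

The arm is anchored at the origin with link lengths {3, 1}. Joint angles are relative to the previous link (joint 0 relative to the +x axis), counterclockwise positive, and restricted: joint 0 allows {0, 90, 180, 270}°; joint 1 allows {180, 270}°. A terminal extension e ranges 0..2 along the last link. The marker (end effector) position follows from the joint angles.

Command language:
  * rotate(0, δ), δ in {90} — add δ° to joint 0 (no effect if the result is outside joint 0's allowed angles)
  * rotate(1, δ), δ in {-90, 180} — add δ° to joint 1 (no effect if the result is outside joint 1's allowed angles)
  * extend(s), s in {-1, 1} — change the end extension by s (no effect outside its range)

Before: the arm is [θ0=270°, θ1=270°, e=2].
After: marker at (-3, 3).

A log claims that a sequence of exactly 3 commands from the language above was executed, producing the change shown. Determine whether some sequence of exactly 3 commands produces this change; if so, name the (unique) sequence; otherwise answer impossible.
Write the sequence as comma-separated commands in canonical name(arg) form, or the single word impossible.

start: [θ0=270°, θ1=270°, e=2]
1. rotate(0, 90) → [θ0=0°, θ1=270°, e=2]
2. rotate(0, 90) → [θ0=90°, θ1=270°, e=2]
3. rotate(0, 90) → [θ0=180°, θ1=270°, e=2]
uniquely the one of 125 3-step routes that fits.

rotate(0, 90), rotate(0, 90), rotate(0, 90)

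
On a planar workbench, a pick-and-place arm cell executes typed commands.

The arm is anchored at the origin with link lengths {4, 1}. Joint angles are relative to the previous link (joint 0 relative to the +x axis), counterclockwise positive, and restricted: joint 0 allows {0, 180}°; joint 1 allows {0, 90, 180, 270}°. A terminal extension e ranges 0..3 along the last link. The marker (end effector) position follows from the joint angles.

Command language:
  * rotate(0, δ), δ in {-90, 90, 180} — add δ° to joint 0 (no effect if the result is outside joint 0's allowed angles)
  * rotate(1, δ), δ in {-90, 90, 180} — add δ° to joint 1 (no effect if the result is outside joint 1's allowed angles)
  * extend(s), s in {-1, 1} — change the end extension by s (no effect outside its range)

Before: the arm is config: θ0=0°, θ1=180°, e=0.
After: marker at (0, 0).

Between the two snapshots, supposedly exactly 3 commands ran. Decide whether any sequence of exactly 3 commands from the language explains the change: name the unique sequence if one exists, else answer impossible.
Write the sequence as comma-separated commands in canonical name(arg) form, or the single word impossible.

extend(1), extend(1), extend(1)

start: config: θ0=0°, θ1=180°, e=0
t=1 extend(1) ⇒ config: θ0=0°, θ1=180°, e=1
t=2 extend(1) ⇒ config: θ0=0°, θ1=180°, e=2
t=3 extend(1) ⇒ config: θ0=0°, θ1=180°, e=3
no other 3-command option fits: unique.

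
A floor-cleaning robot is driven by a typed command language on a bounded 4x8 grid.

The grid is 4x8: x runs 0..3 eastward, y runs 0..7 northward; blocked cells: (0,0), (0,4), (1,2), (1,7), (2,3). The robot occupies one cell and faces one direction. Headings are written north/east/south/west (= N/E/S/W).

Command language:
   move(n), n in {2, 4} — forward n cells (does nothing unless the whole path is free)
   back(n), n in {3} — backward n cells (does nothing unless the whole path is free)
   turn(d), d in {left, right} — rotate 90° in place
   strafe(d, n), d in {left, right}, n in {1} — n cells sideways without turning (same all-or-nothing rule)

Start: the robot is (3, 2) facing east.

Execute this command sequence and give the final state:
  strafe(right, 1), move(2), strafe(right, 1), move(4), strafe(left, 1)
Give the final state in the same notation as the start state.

start: (3, 2) facing east
t=1 strafe(right, 1) ⇒ (3, 1) facing east
t=2 move(2) ⇒ (3, 1) facing east
t=3 strafe(right, 1) ⇒ (3, 0) facing east
t=4 move(4) ⇒ (3, 0) facing east
t=5 strafe(left, 1) ⇒ (3, 1) facing east

(3, 1) facing east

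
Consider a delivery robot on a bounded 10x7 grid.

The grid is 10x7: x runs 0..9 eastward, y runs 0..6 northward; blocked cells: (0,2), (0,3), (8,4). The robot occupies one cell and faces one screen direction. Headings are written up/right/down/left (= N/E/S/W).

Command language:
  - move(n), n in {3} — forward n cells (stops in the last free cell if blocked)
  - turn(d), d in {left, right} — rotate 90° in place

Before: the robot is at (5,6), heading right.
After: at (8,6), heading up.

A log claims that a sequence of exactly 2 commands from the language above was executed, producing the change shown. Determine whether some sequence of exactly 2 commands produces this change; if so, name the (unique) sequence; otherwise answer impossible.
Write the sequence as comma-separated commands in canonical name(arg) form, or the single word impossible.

key: order matters: swapping move(3) and turn(left) lands elsewhere
t0: at (5,6), heading right
t=1 move(3) ⇒ at (8,6), heading right
t=2 turn(left) ⇒ at (8,6), heading up
no other 2-command option fits: unique.

move(3), turn(left)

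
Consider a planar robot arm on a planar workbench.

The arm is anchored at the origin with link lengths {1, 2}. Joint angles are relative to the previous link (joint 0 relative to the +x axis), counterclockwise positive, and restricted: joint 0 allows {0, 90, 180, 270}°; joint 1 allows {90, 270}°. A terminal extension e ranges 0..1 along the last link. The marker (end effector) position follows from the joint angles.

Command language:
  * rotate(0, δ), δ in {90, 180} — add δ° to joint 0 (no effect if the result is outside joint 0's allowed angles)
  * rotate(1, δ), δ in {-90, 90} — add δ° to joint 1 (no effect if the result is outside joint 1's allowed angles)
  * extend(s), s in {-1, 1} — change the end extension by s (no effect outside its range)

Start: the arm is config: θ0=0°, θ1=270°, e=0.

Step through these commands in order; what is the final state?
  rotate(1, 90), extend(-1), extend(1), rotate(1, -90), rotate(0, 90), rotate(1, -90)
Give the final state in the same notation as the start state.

from: config: θ0=0°, θ1=270°, e=0
t=1 rotate(1, 90) ⇒ config: θ0=0°, θ1=270°, e=0
t=2 extend(-1) ⇒ config: θ0=0°, θ1=270°, e=0
t=3 extend(1) ⇒ config: θ0=0°, θ1=270°, e=1
t=4 rotate(1, -90) ⇒ config: θ0=0°, θ1=270°, e=1
t=5 rotate(0, 90) ⇒ config: θ0=90°, θ1=270°, e=1
t=6 rotate(1, -90) ⇒ config: θ0=90°, θ1=270°, e=1

config: θ0=90°, θ1=270°, e=1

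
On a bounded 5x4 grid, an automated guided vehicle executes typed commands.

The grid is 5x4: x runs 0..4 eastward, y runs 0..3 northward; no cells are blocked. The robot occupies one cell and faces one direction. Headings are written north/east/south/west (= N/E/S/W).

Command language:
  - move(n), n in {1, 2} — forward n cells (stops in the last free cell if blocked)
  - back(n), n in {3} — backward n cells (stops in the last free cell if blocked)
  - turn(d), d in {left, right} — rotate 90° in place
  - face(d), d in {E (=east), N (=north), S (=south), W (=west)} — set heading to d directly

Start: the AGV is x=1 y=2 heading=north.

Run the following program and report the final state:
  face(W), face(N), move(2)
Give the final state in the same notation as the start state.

x=1 y=3 heading=north

initial: x=1 y=2 heading=north
[1] after face(W): x=1 y=2 heading=west
[2] after face(N): x=1 y=2 heading=north
[3] after move(2): x=1 y=3 heading=north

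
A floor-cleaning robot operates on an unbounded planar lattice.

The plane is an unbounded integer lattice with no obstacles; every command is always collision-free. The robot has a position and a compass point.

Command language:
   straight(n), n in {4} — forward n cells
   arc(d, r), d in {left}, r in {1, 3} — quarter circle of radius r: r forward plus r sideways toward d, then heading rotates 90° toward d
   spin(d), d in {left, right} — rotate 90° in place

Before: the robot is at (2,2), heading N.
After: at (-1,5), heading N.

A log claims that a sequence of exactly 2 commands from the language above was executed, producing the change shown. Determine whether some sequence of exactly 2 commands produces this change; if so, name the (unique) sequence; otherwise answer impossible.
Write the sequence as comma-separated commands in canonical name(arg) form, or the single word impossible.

arc(left, 3), spin(right)

key: still facing N at the end — net rotation zero over 2 steps
from: at (2,2), heading N
step 1 (arc(left, 3)): at (-1,5), heading W
step 2 (spin(right)): at (-1,5), heading N
all 25 alternatives checked — unique.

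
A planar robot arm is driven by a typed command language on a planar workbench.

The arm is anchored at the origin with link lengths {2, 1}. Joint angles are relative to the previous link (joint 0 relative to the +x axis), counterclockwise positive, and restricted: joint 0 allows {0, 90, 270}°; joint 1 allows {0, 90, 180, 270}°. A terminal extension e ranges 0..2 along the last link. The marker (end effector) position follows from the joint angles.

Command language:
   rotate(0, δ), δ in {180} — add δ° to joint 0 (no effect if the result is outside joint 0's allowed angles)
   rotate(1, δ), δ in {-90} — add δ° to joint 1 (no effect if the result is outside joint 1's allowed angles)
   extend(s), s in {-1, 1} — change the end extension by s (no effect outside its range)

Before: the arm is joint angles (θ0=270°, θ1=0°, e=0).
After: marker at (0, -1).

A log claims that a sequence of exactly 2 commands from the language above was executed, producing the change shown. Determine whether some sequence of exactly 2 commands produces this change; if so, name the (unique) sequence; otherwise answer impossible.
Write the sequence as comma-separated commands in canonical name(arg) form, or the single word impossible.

start: joint angles (θ0=270°, θ1=0°, e=0)
step 1 (rotate(1, -90)): joint angles (θ0=270°, θ1=270°, e=0)
step 2 (rotate(1, -90)): joint angles (θ0=270°, θ1=180°, e=0)
no rival 2-sequence matches.

rotate(1, -90), rotate(1, -90)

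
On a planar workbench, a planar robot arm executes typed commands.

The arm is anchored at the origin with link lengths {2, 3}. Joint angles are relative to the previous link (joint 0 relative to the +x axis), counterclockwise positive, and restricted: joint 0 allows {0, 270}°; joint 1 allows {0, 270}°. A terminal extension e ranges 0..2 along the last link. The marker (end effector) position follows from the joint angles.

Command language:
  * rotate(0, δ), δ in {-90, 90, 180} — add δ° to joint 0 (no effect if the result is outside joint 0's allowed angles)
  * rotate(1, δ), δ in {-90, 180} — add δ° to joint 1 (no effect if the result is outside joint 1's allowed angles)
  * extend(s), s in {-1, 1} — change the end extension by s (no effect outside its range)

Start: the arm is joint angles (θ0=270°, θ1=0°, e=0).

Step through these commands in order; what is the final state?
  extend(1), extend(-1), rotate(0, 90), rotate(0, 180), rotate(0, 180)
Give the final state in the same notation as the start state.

joint angles (θ0=0°, θ1=0°, e=0)

begin: joint angles (θ0=270°, θ1=0°, e=0)
[1] after extend(1): joint angles (θ0=270°, θ1=0°, e=1)
[2] after extend(-1): joint angles (θ0=270°, θ1=0°, e=0)
[3] after rotate(0, 90): joint angles (θ0=0°, θ1=0°, e=0)
[4] after rotate(0, 180): joint angles (θ0=0°, θ1=0°, e=0)
[5] after rotate(0, 180): joint angles (θ0=0°, θ1=0°, e=0)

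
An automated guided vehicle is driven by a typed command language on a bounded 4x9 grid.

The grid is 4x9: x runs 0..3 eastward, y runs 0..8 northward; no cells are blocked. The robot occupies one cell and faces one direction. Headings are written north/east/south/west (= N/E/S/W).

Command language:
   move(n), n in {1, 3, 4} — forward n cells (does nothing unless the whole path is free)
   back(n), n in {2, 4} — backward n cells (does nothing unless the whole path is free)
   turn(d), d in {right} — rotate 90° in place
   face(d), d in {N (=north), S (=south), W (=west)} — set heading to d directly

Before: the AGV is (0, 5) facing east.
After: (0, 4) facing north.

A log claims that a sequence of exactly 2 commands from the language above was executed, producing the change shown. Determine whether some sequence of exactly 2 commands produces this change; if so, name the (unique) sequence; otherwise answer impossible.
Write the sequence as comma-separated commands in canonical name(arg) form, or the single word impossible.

impossible

checked all 2-command options: none fits.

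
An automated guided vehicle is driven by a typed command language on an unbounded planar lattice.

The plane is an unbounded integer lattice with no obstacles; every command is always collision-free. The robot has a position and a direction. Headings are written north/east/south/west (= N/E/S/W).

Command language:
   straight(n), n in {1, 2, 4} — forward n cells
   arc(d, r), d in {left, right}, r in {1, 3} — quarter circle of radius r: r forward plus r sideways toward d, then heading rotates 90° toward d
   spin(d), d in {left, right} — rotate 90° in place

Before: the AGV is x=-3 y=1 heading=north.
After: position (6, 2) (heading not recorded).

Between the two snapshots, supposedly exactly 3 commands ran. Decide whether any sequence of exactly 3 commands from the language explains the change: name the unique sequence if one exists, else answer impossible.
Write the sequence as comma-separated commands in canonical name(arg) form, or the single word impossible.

key: order matters: swapping arc(right, 1) and straight(4) lands elsewhere
begin: x=-3 y=1 heading=north
1. arc(right, 1) → x=-2 y=2 heading=east
2. straight(4) → x=2 y=2 heading=east
3. straight(4) → x=6 y=2 heading=east
uniquely the one of 729 3-step routes that fits.

arc(right, 1), straight(4), straight(4)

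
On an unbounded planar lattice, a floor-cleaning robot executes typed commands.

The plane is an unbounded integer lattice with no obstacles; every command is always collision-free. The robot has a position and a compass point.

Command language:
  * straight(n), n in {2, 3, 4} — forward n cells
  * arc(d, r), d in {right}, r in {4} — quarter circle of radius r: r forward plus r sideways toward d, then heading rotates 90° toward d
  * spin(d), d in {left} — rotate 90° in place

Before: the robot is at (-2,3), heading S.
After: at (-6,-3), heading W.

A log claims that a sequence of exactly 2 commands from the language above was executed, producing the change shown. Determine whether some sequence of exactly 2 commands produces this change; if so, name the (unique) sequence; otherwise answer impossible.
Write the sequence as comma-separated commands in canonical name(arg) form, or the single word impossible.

key: position moved to (-6,-3) AND the heading swung to W — translation plus rotation needed
from: at (-2,3), heading S
[1] after straight(2): at (-2,1), heading S
[2] after arc(right, 4): at (-6,-3), heading W
all 25 alternatives checked — unique.

straight(2), arc(right, 4)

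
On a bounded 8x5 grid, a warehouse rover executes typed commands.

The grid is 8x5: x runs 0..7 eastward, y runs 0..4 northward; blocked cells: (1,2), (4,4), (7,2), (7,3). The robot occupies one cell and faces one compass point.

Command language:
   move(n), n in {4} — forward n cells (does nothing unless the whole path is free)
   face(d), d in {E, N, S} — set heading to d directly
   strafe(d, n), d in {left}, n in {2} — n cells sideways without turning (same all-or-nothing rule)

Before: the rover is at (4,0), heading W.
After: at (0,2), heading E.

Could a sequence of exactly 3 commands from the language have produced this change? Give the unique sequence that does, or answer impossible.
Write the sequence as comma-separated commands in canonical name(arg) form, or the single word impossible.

key: position moved to (0,2) AND the heading swung to E — translation plus rotation needed
begin: at (4,0), heading W
[1] after move(4): at (0,0), heading W
[2] after face(E): at (0,0), heading E
[3] after strafe(left, 2): at (0,2), heading E
no other 3-command option fits: unique.

move(4), face(E), strafe(left, 2)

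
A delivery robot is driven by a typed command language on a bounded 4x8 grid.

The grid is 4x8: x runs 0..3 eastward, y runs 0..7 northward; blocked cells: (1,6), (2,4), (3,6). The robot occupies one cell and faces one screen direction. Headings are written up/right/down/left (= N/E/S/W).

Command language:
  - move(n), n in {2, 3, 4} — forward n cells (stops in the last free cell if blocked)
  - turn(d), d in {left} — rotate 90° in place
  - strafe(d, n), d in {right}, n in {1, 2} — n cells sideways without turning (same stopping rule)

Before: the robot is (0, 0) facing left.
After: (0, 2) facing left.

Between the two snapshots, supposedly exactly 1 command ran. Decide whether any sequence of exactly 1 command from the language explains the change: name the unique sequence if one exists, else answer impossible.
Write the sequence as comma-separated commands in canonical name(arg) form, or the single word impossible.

key: still facing W — the one step turns nothing
start: (0, 0) facing left
t=1 strafe(right, 2) ⇒ (0, 2) facing left
no other 1-command option fits: unique.

strafe(right, 2)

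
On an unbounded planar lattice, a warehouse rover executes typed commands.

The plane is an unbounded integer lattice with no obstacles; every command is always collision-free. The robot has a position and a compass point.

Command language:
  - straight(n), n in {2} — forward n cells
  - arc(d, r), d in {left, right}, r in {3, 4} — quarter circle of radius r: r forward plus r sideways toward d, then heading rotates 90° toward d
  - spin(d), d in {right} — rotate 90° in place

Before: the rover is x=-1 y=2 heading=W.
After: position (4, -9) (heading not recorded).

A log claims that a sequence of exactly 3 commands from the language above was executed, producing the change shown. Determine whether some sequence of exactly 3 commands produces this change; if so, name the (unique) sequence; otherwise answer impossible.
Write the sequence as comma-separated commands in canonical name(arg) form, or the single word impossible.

arc(left, 3), arc(left, 4), arc(right, 4)

key: running arc(right, 4) before arc(left, 3) would end elsewhere — order is forced
from: x=-1 y=2 heading=W
[1] after arc(left, 3): x=-4 y=-1 heading=S
[2] after arc(left, 4): x=0 y=-5 heading=E
[3] after arc(right, 4): x=4 y=-9 heading=S
no rival 3-sequence matches.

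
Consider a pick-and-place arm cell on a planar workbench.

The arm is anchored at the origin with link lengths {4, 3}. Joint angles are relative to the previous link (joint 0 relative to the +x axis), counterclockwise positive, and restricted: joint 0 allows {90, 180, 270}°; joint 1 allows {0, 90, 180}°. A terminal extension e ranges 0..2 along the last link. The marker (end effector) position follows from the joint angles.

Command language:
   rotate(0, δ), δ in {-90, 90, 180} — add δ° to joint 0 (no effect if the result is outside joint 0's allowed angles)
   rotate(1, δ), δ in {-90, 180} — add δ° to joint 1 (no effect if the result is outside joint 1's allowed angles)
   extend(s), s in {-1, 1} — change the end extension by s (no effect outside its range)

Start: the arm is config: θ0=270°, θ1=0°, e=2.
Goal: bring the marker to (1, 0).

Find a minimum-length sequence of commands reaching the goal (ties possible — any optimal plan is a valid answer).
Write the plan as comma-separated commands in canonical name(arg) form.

from: config: θ0=270°, θ1=0°, e=2
[1] after rotate(1, 180): config: θ0=270°, θ1=180°, e=2
[2] after rotate(0, -90): config: θ0=180°, θ1=180°, e=2
nothing shorter than 2 reaches the goal.

rotate(1, 180), rotate(0, -90)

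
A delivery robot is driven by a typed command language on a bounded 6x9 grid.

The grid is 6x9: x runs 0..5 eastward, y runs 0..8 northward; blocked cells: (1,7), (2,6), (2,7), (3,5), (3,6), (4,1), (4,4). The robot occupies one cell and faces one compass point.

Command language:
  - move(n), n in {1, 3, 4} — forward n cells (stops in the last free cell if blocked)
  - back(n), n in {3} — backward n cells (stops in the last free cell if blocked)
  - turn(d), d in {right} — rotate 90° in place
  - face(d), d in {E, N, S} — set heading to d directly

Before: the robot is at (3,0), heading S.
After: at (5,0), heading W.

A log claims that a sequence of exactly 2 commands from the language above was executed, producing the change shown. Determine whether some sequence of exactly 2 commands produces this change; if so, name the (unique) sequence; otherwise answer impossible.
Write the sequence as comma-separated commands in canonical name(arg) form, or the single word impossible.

turn(right), back(3)

key: cell and facing (now W) both changed — the 2 commands mix motion and turning
t0: at (3,0), heading S
1. turn(right) → at (3,0), heading W
2. back(3) → at (5,0), heading W
no other 2-command option fits: unique.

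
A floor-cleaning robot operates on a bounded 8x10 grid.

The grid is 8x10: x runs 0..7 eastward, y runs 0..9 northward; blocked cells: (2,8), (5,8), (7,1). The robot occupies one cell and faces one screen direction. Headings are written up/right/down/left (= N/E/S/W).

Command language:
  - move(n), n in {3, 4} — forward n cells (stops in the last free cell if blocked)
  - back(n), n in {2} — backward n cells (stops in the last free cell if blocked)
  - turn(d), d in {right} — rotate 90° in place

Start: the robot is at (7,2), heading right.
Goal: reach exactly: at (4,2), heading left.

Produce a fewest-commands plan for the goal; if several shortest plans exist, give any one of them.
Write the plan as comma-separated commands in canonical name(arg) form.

turn(right), turn(right), move(3)

t0: at (7,2), heading right
1. turn(right) → at (7,2), heading down
2. turn(right) → at (7,2), heading left
3. move(3) → at (4,2), heading left
shorter routes all fall short; 3 is best.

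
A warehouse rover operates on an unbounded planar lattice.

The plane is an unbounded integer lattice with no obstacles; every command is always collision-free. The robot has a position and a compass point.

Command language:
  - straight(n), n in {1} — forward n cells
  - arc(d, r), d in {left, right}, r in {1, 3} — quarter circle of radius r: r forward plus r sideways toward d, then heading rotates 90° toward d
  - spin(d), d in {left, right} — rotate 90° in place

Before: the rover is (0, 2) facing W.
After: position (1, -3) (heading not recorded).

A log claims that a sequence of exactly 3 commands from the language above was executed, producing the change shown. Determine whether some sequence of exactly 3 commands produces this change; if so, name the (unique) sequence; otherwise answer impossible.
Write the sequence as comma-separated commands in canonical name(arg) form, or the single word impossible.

key: running arc(left, 1) before arc(left, 3) would end elsewhere — order is forced
from: (0, 2) facing W
t=1 arc(left, 3) ⇒ (-3, -1) facing S
t=2 arc(left, 3) ⇒ (0, -4) facing E
t=3 arc(left, 1) ⇒ (1, -3) facing N
all 343 alternatives checked — unique.

arc(left, 3), arc(left, 3), arc(left, 1)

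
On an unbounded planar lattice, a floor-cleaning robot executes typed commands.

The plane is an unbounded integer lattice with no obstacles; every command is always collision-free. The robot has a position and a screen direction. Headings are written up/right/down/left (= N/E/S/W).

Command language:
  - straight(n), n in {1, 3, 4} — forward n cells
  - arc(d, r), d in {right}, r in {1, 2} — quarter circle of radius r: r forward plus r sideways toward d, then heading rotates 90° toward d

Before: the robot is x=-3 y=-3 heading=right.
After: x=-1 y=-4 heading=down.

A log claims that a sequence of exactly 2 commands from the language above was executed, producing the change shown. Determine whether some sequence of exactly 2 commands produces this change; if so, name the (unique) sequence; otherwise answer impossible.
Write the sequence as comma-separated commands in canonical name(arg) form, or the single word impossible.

straight(1), arc(right, 1)

key: position moved to (-1,-4) AND the heading swung to S — translation plus rotation needed
from: x=-3 y=-3 heading=right
[1] after straight(1): x=-2 y=-3 heading=right
[2] after arc(right, 1): x=-1 y=-4 heading=down
no other 2-command option fits: unique.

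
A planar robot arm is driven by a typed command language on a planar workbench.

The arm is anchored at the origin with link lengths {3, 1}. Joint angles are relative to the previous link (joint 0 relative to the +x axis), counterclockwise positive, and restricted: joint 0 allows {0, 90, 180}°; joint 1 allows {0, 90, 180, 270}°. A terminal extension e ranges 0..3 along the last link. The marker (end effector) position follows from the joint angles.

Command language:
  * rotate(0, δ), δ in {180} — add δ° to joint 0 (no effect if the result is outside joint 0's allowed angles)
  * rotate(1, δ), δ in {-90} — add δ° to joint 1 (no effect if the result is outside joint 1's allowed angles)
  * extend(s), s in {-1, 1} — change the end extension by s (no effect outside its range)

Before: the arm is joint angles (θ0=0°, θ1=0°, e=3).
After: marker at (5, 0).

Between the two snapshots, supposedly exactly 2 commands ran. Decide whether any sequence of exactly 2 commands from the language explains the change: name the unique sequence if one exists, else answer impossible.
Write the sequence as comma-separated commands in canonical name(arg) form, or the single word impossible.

start: joint angles (θ0=0°, θ1=0°, e=3)
[1] after extend(-1): joint angles (θ0=0°, θ1=0°, e=2)
[2] after extend(-1): joint angles (θ0=0°, θ1=0°, e=1)
uniquely the one of 16 2-step routes that fits.

extend(-1), extend(-1)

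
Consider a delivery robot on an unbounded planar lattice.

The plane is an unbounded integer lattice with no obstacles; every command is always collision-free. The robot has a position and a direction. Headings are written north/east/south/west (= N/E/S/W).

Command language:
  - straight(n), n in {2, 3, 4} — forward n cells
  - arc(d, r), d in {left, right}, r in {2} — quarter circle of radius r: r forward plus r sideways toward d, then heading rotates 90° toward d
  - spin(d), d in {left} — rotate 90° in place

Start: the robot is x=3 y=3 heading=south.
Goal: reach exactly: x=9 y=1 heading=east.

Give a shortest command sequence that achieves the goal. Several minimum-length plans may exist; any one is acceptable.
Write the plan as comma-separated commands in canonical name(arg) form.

t0: x=3 y=3 heading=south
step 1 (arc(left, 2)): x=5 y=1 heading=east
step 2 (straight(4)): x=9 y=1 heading=east
nothing shorter than 2 reaches the goal.

arc(left, 2), straight(4)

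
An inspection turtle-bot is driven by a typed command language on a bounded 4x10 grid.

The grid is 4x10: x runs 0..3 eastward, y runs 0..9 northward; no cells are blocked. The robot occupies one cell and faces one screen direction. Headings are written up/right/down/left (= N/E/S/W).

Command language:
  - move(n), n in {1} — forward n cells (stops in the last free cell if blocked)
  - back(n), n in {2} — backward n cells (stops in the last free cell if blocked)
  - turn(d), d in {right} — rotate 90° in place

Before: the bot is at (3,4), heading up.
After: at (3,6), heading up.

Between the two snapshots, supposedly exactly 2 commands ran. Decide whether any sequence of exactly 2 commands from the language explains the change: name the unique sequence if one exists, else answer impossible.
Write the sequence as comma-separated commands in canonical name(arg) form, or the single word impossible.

move(1), move(1)

key: heading stays N — no command in the sequence turns
from: at (3,4), heading up
t=1 move(1) ⇒ at (3,5), heading up
t=2 move(1) ⇒ at (3,6), heading up
all 9 alternatives checked — unique.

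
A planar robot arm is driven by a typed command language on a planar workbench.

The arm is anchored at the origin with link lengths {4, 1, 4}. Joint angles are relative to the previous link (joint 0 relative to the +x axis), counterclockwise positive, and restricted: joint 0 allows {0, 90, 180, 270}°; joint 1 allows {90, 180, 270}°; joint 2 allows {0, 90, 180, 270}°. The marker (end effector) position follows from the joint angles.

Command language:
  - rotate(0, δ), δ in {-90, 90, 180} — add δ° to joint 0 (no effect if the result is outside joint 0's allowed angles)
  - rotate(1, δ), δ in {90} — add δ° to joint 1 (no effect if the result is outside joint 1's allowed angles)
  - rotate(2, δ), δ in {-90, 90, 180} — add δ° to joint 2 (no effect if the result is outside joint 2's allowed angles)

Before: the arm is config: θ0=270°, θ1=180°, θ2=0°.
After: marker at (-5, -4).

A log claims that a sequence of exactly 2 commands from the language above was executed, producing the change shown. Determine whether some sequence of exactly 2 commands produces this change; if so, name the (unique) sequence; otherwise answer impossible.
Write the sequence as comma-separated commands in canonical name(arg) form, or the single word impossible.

begin: config: θ0=270°, θ1=180°, θ2=0°
step 1 (rotate(1, 90)): config: θ0=270°, θ1=270°, θ2=0°
step 2 (rotate(1, 90)): config: θ0=270°, θ1=270°, θ2=0°
all 49 alternatives checked — unique.

rotate(1, 90), rotate(1, 90)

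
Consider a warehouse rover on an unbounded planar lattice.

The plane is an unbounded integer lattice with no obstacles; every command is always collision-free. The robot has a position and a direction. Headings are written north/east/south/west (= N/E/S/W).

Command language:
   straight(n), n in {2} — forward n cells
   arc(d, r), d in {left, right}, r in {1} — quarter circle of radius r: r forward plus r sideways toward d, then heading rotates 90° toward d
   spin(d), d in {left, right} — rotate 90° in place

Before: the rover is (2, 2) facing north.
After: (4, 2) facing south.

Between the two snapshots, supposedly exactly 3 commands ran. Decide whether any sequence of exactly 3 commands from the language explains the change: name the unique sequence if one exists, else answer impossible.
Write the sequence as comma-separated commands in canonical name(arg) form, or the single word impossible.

spin(right), straight(2), spin(right)

key: position moved to (4,2) AND the heading swung to S — translation plus rotation needed
initial: (2, 2) facing north
t=1 spin(right) ⇒ (2, 2) facing east
t=2 straight(2) ⇒ (4, 2) facing east
t=3 spin(right) ⇒ (4, 2) facing south
no rival 3-sequence matches.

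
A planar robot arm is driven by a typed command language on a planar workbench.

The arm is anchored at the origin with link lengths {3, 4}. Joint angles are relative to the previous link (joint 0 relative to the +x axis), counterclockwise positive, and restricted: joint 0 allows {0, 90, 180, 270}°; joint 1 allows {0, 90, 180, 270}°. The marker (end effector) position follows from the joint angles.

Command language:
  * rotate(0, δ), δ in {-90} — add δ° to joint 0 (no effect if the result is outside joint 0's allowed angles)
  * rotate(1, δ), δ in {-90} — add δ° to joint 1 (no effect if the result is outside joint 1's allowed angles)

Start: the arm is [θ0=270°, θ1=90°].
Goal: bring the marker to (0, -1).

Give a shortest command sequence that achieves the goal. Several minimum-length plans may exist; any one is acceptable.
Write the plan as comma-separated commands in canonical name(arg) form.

t0: [θ0=270°, θ1=90°]
t=1 rotate(1, -90) ⇒ [θ0=270°, θ1=0°]
t=2 rotate(1, -90) ⇒ [θ0=270°, θ1=270°]
t=3 rotate(1, -90) ⇒ [θ0=270°, θ1=180°]
t=4 rotate(0, -90) ⇒ [θ0=180°, θ1=180°]
t=5 rotate(0, -90) ⇒ [θ0=90°, θ1=180°]
shorter routes all fall short; 5 is best.

rotate(1, -90), rotate(1, -90), rotate(1, -90), rotate(0, -90), rotate(0, -90)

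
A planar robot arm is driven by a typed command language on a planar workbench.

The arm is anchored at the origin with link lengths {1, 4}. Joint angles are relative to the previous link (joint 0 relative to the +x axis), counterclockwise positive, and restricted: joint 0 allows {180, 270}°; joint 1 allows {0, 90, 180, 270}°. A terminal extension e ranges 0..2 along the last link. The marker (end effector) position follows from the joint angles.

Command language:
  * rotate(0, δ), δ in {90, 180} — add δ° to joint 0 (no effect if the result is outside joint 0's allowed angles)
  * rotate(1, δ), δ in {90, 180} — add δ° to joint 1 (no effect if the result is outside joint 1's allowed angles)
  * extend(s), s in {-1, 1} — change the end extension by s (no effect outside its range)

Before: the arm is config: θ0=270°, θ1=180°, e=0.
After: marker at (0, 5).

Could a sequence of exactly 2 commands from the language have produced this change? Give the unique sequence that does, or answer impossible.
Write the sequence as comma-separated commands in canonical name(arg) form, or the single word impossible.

extend(1), extend(1)

initial: config: θ0=270°, θ1=180°, e=0
t=1 extend(1) ⇒ config: θ0=270°, θ1=180°, e=1
t=2 extend(1) ⇒ config: θ0=270°, θ1=180°, e=2
all 36 alternatives checked — unique.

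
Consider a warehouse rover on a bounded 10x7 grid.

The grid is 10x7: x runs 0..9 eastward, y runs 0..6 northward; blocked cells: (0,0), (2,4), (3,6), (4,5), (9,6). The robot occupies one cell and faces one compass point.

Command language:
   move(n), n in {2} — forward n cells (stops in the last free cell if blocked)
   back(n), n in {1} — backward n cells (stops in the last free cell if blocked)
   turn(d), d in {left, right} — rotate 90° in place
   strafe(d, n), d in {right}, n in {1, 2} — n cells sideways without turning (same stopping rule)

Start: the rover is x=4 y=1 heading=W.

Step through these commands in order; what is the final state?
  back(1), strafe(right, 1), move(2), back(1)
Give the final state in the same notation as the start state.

from: x=4 y=1 heading=W
step 1 (back(1)): x=5 y=1 heading=W
step 2 (strafe(right, 1)): x=5 y=2 heading=W
step 3 (move(2)): x=3 y=2 heading=W
step 4 (back(1)): x=4 y=2 heading=W

x=4 y=2 heading=W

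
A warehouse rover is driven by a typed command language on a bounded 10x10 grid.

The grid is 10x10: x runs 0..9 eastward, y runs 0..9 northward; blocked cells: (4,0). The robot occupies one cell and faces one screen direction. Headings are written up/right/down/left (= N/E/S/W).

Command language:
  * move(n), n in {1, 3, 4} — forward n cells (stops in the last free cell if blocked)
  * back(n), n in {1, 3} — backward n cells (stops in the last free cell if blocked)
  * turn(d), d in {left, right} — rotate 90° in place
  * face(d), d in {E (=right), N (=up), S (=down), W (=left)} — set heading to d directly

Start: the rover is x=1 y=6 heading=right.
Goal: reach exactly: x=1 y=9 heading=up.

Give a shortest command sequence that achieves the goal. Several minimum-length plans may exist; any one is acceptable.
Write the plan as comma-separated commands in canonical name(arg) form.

from: x=1 y=6 heading=right
[1] after turn(left): x=1 y=6 heading=up
[2] after move(3): x=1 y=9 heading=up
minimal: 2 command(s), checked below 2.

turn(left), move(3)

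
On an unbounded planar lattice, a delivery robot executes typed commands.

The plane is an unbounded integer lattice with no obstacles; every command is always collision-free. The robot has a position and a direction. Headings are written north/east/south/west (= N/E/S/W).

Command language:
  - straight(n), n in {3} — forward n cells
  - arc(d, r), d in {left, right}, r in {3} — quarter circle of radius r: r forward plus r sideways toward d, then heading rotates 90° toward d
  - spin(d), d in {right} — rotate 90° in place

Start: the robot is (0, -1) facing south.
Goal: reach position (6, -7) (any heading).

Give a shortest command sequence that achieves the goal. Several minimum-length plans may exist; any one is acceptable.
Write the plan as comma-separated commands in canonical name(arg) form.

arc(left, 3), arc(right, 3)

initial: (0, -1) facing south
1. arc(left, 3) → (3, -4) facing east
2. arc(right, 3) → (6, -7) facing south
no 1-step plan works, so 2 is optimal.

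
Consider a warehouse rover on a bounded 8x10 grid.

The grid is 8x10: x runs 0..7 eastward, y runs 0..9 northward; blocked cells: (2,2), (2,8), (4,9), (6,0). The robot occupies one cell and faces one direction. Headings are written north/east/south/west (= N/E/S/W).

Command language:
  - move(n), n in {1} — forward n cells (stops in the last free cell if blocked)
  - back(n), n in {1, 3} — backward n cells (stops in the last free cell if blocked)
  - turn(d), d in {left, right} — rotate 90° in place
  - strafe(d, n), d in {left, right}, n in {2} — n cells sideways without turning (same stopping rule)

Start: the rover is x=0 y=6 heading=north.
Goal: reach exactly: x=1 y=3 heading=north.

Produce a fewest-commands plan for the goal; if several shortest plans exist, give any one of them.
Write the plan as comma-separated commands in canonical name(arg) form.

initial: x=0 y=6 heading=north
1. turn(right) → x=0 y=6 heading=east
2. move(1) → x=1 y=6 heading=east
3. turn(left) → x=1 y=6 heading=north
4. back(3) → x=1 y=3 heading=north
shorter routes all fall short; 4 is best.

turn(right), move(1), turn(left), back(3)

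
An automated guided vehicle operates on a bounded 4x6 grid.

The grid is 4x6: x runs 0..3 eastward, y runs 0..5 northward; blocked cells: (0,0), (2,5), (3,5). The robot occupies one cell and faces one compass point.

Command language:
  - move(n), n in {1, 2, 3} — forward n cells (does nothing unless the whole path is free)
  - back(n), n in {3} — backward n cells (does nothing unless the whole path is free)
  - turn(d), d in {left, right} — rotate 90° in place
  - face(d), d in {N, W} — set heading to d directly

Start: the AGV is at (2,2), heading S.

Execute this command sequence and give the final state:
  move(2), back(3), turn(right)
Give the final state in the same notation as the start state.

begin: at (2,2), heading S
[1] after move(2): at (2,0), heading S
[2] after back(3): at (2,3), heading S
[3] after turn(right): at (2,3), heading W

at (2,3), heading W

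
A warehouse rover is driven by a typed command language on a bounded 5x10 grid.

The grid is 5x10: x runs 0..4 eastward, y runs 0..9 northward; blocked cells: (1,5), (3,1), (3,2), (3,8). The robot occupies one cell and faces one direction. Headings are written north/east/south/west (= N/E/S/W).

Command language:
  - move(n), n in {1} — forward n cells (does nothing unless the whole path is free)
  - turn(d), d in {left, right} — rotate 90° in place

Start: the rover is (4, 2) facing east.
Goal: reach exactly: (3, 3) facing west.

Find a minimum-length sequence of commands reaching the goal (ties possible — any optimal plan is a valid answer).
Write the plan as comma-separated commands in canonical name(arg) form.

turn(left), move(1), turn(left), move(1)

from: (4, 2) facing east
1. turn(left) → (4, 2) facing north
2. move(1) → (4, 3) facing north
3. turn(left) → (4, 3) facing west
4. move(1) → (3, 3) facing west
no 3-step plan works, so 4 is optimal.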